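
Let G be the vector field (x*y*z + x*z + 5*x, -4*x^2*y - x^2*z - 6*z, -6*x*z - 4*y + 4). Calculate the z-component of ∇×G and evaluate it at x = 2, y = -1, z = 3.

(∇×G)_3 = ∂G₂/∂x − ∂G₁/∂y
= -8*x*y - 2*x*z − (x*z)
= -8*x*y - 3*x*z
At (2, -1, 3): -2.

-2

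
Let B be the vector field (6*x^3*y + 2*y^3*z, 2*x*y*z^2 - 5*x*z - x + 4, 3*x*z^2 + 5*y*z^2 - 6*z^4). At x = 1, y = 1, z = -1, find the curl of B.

(14, -1, 6)

(∇×B)₁ = ∂B₃/∂y − ∂B₂/∂z = -4*x*y*z + 5*x + 5*z^2
(∇×B)₂ = ∂B₁/∂z − ∂B₃/∂x = 2*y^3 - 3*z^2
(∇×B)₃ = ∂B₂/∂x − ∂B₁/∂y = -6*x^3 - 6*y^2*z + 2*y*z^2 - 5*z - 1
∇×B = (-4*x*y*z + 5*x + 5*z^2, 2*y^3 - 3*z^2, -6*x^3 - 6*y^2*z + 2*y*z^2 - 5*z - 1)
At (1, 1, -1): (14, -1, 6).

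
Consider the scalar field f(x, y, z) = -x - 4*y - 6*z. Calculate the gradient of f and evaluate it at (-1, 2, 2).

(-1, -4, -6)

∂f/∂x = -1
∂f/∂y = -4
∂f/∂z = -6
∇f = (-1, -4, -6)
At (-1, 2, 2): (-1, -4, -6).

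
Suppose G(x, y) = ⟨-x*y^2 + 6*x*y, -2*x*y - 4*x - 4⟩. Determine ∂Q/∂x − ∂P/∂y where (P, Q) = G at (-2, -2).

∂G₂/∂x = -2*y - 4
∂G₁/∂y = -2*x*y + 6*x
Scalar curl = 2*x*y - 6*x - 2*y - 4
At (-2, -2): 20.

20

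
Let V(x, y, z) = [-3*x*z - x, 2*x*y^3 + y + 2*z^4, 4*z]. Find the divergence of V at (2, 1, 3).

∂V₁/∂x = -3*z - 1
∂V₂/∂y = 6*x*y^2 + 1
∂V₃/∂z = 4
∇·V = 6*x*y^2 - 3*z + 4
At (2, 1, 3): 7.

7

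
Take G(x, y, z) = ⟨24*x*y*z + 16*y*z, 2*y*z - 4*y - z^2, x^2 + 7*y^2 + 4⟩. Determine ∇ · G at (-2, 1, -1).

-30

∂G₁/∂x = 24*y*z
∂G₂/∂y = 2*z - 4
∂G₃/∂z = 0
∇·G = 24*y*z + 2*z - 4
At (-2, 1, -1): -30.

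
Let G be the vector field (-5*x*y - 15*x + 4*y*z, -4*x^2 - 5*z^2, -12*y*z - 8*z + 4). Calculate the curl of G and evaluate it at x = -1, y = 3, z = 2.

(∇×G)₁ = ∂G₃/∂y − ∂G₂/∂z = -2*z
(∇×G)₂ = ∂G₁/∂z − ∂G₃/∂x = 4*y
(∇×G)₃ = ∂G₂/∂x − ∂G₁/∂y = -3*x - 4*z
∇×G = (-2*z, 4*y, -3*x - 4*z)
At (-1, 3, 2): (-4, 12, -5).

(-4, 12, -5)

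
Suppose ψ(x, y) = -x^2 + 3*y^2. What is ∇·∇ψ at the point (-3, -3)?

4

∂²ψ/∂x² = -2
∂²ψ/∂y² = 6
∇²ψ = 4
At (-3, -3): 4.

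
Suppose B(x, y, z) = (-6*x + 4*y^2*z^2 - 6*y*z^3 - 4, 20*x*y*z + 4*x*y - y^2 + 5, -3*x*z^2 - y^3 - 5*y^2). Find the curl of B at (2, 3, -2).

(-177, -348, -252)

(∇×B)₁ = ∂B₃/∂y − ∂B₂/∂z = -20*x*y - 3*y^2 - 10*y
(∇×B)₂ = ∂B₁/∂z − ∂B₃/∂x = 8*y^2*z - 18*y*z^2 + 3*z^2
(∇×B)₃ = ∂B₂/∂x − ∂B₁/∂y = -8*y*z^2 + 20*y*z + 4*y + 6*z^3
∇×B = (-20*x*y - 3*y^2 - 10*y, 8*y^2*z - 18*y*z^2 + 3*z^2, -8*y*z^2 + 20*y*z + 4*y + 6*z^3)
At (2, 3, -2): (-177, -348, -252).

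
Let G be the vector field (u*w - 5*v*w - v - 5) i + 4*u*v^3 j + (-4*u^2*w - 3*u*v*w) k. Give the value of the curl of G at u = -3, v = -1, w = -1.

(∇×G)₁ = ∂G₃/∂v − ∂G₂/∂w = -3*u*w
(∇×G)₂ = ∂G₁/∂w − ∂G₃/∂u = 8*u*w + u + 3*v*w - 5*v
(∇×G)₃ = ∂G₂/∂u − ∂G₁/∂v = 4*v^3 + 5*w + 1
∇×G = (-3*u*w, 8*u*w + u + 3*v*w - 5*v, 4*v^3 + 5*w + 1)
At (-3, -1, -1): (-9, 29, -8).

(-9, 29, -8)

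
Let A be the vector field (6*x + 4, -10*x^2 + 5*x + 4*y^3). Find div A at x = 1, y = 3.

114

∂A₁/∂x = 6
∂A₂/∂y = 12*y^2
∇·A = 12*y^2 + 6
At (1, 3): 114.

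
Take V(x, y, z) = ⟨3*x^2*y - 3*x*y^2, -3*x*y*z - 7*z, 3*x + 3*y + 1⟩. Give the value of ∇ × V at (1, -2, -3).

(4, -3, -33)

(∇×V)₁ = ∂V₃/∂y − ∂V₂/∂z = 3*x*y + 10
(∇×V)₂ = ∂V₁/∂z − ∂V₃/∂x = -3
(∇×V)₃ = ∂V₂/∂x − ∂V₁/∂y = -3*x^2 + 6*x*y - 3*y*z
∇×V = (3*x*y + 10, -3, -3*x^2 + 6*x*y - 3*y*z)
At (1, -2, -3): (4, -3, -33).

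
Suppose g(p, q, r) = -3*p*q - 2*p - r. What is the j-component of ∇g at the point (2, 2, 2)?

(∇g)_2 = ∂g/∂q = -3*p
At (2, 2, 2): -6.

-6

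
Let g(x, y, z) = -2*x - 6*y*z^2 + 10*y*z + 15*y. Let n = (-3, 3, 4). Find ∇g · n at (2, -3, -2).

∂g/∂x = -2
∂g/∂y = -6*z^2 + 10*z + 15
∂g/∂z = -12*y*z + 10*y
∇g at (2, -3, -2) = (-2, -29, -102)
∇g · n = (-2)(-3) + (-29)(3) + (-102)(4) = -489

-489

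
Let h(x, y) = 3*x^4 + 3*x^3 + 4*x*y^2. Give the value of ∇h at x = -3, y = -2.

(-227, 48)

∂h/∂x = 12*x^3 + 9*x^2 + 4*y^2
∂h/∂y = 8*x*y
∇h = (12*x^3 + 9*x^2 + 4*y^2, 8*x*y)
At (-3, -2): (-227, 48).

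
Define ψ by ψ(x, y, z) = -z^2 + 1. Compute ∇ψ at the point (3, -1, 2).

(0, 0, -4)

∂ψ/∂x = 0
∂ψ/∂y = 0
∂ψ/∂z = -2*z
∇ψ = (0, 0, -2*z)
At (3, -1, 2): (0, 0, -4).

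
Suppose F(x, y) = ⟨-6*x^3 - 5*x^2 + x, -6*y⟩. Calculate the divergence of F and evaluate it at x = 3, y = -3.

∂F₁/∂x = -18*x^2 - 10*x + 1
∂F₂/∂y = -6
∇·F = -18*x^2 - 10*x - 5
At (3, -3): -197.

-197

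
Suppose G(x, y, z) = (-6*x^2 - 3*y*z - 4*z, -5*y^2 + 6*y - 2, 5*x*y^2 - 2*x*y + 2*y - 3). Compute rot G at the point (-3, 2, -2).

(-52, -26, -6)

(∇×G)₁ = ∂G₃/∂y − ∂G₂/∂z = 10*x*y - 2*x + 2
(∇×G)₂ = ∂G₁/∂z − ∂G₃/∂x = -5*y^2 - y - 4
(∇×G)₃ = ∂G₂/∂x − ∂G₁/∂y = 3*z
∇×G = (10*x*y - 2*x + 2, -5*y^2 - y - 4, 3*z)
At (-3, 2, -2): (-52, -26, -6).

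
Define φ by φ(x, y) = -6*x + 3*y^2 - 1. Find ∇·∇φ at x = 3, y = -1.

∂²φ/∂x² = 0
∂²φ/∂y² = 6
∇²φ = 6
At (3, -1): 6.

6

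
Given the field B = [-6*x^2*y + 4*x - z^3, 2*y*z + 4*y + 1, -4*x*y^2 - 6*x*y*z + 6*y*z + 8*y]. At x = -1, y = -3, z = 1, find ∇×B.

(2, 15, 6)

(∇×B)₁ = ∂B₃/∂y − ∂B₂/∂z = -8*x*y - 6*x*z - 2*y + 6*z + 8
(∇×B)₂ = ∂B₁/∂z − ∂B₃/∂x = 4*y^2 + 6*y*z - 3*z^2
(∇×B)₃ = ∂B₂/∂x − ∂B₁/∂y = 6*x^2
∇×B = (-8*x*y - 6*x*z - 2*y + 6*z + 8, 4*y^2 + 6*y*z - 3*z^2, 6*x^2)
At (-1, -3, 1): (2, 15, 6).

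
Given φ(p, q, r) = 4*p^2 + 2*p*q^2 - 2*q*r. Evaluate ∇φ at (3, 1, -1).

∂φ/∂p = 8*p + 2*q^2
∂φ/∂q = 4*p*q - 2*r
∂φ/∂r = -2*q
∇φ = (8*p + 2*q^2, 4*p*q - 2*r, -2*q)
At (3, 1, -1): (26, 14, -2).

(26, 14, -2)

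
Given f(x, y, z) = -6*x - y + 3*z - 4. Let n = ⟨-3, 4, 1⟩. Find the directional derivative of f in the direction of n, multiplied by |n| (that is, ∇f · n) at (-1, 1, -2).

∂f/∂x = -6
∂f/∂y = -1
∂f/∂z = 3
∇f at (-1, 1, -2) = (-6, -1, 3)
∇f · n = (-6)(-3) + (-1)(4) + (3)(1) = 17

17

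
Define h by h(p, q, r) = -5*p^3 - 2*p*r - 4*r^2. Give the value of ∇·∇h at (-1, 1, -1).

∂²h/∂p² = -30*p
∂²h/∂q² = 0
∂²h/∂r² = -8
∇²h = -30*p - 8
At (-1, 1, -1): 22.

22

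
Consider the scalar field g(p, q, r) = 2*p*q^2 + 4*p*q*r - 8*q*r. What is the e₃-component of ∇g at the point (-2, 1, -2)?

(∇g)_3 = ∂g/∂r = 4*p*q - 8*q
At (-2, 1, -2): -16.

-16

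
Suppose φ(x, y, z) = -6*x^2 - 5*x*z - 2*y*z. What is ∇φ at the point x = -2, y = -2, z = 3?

∂φ/∂x = -12*x - 5*z
∂φ/∂y = -2*z
∂φ/∂z = -5*x - 2*y
∇φ = (-12*x - 5*z, -2*z, -5*x - 2*y)
At (-2, -2, 3): (9, -6, 14).

(9, -6, 14)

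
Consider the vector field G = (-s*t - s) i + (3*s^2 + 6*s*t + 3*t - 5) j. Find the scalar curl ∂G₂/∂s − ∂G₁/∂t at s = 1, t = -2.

-5

∂G₂/∂s = 6*s + 6*t
∂G₁/∂t = -s
Scalar curl = 7*s + 6*t
At (1, -2): -5.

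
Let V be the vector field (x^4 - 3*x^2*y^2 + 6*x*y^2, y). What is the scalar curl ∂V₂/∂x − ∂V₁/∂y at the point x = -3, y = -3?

∂V₂/∂x = 0
∂V₁/∂y = -6*x^2*y + 12*x*y
Scalar curl = 6*x^2*y - 12*x*y
At (-3, -3): -270.

-270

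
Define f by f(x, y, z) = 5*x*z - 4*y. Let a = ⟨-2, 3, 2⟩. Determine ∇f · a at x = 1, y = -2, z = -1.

8

∂f/∂x = 5*z
∂f/∂y = -4
∂f/∂z = 5*x
∇f at (1, -2, -1) = (-5, -4, 5)
∇f · a = (-5)(-2) + (-4)(3) + (5)(2) = 8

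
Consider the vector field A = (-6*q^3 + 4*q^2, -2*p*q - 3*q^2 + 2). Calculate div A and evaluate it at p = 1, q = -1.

∂A₁/∂p = 0
∂A₂/∂q = -2*p - 6*q
∇·A = -2*p - 6*q
At (1, -1): 4.

4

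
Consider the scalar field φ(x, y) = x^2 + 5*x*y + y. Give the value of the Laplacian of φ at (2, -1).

∂²φ/∂x² = 2
∂²φ/∂y² = 0
∇²φ = 2
At (2, -1): 2.

2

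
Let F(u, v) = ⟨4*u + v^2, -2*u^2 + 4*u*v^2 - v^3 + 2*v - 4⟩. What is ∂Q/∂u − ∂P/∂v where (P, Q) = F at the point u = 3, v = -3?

30

∂F₂/∂u = -4*u + 4*v^2
∂F₁/∂v = 2*v
Scalar curl = -4*u + 4*v^2 - 2*v
At (3, -3): 30.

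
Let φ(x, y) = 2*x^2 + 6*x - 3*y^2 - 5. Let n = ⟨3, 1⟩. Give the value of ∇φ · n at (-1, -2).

18

∂φ/∂x = 4*x + 6
∂φ/∂y = -6*y
∇φ at (-1, -2) = (2, 12)
∇φ · n = (2)(3) + (12)(1) = 18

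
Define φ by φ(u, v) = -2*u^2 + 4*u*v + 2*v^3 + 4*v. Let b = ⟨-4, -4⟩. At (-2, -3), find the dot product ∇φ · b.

-184

∂φ/∂u = -4*u + 4*v
∂φ/∂v = 4*u + 6*v^2 + 4
∇φ at (-2, -3) = (-4, 50)
∇φ · b = (-4)(-4) + (50)(-4) = -184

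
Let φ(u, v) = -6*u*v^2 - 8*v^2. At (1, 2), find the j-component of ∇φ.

-56

(∇φ)_2 = ∂φ/∂v = -12*u*v - 16*v
At (1, 2): -56.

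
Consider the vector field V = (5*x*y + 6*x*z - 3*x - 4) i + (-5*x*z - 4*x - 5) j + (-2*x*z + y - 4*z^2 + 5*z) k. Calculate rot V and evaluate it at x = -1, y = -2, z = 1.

(∇×V)₁ = ∂V₃/∂y − ∂V₂/∂z = 5*x + 1
(∇×V)₂ = ∂V₁/∂z − ∂V₃/∂x = 6*x + 2*z
(∇×V)₃ = ∂V₂/∂x − ∂V₁/∂y = -5*x - 5*z - 4
∇×V = (5*x + 1, 6*x + 2*z, -5*x - 5*z - 4)
At (-1, -2, 1): (-4, -4, -4).

(-4, -4, -4)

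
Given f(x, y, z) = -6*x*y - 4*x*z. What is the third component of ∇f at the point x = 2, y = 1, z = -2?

(∇f)_3 = ∂f/∂z = -4*x
At (2, 1, -2): -8.

-8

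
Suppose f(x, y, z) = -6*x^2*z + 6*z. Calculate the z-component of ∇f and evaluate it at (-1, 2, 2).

0

(∇f)_3 = ∂f/∂z = -6*x^2 + 6
At (-1, 2, 2): 0.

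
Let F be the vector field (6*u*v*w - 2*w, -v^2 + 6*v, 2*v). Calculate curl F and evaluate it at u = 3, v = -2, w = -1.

(∇×F)₁ = ∂F₃/∂v − ∂F₂/∂w = 2
(∇×F)₂ = ∂F₁/∂w − ∂F₃/∂u = 6*u*v - 2
(∇×F)₃ = ∂F₂/∂u − ∂F₁/∂v = -6*u*w
∇×F = (2, 6*u*v - 2, -6*u*w)
At (3, -2, -1): (2, -38, 18).

(2, -38, 18)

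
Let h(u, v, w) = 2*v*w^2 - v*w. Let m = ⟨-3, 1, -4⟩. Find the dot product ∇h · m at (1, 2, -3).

125

∂h/∂u = 0
∂h/∂v = 2*w^2 - w
∂h/∂w = 4*v*w - v
∇h at (1, 2, -3) = (0, 21, -26)
∇h · m = (0)(-3) + (21)(1) + (-26)(-4) = 125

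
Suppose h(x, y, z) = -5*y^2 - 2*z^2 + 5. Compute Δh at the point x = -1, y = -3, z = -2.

∂²h/∂x² = 0
∂²h/∂y² = -10
∂²h/∂z² = -4
∇²h = -14
At (-1, -3, -2): -14.

-14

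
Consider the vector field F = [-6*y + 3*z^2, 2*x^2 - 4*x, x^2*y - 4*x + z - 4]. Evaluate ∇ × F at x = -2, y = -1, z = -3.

(∇×F)₁ = ∂F₃/∂y − ∂F₂/∂z = x^2
(∇×F)₂ = ∂F₁/∂z − ∂F₃/∂x = -2*x*y + 6*z + 4
(∇×F)₃ = ∂F₂/∂x − ∂F₁/∂y = 4*x + 2
∇×F = (x^2, -2*x*y + 6*z + 4, 4*x + 2)
At (-2, -1, -3): (4, -18, -6).

(4, -18, -6)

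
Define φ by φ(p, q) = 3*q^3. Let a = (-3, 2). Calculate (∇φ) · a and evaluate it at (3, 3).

∂φ/∂p = 0
∂φ/∂q = 9*q^2
∇φ at (3, 3) = (0, 81)
∇φ · a = (0)(-3) + (81)(2) = 162

162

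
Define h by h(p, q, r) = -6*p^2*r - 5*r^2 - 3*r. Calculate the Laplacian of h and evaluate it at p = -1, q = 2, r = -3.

26

∂²h/∂p² = -12*r
∂²h/∂q² = 0
∂²h/∂r² = -10
∇²h = -12*r - 10
At (-1, 2, -3): 26.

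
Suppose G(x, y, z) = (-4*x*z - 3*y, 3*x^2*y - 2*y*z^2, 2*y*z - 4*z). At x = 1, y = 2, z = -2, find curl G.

(-20, -4, 15)

(∇×G)₁ = ∂G₃/∂y − ∂G₂/∂z = 4*y*z + 2*z
(∇×G)₂ = ∂G₁/∂z − ∂G₃/∂x = -4*x
(∇×G)₃ = ∂G₂/∂x − ∂G₁/∂y = 6*x*y + 3
∇×G = (4*y*z + 2*z, -4*x, 6*x*y + 3)
At (1, 2, -2): (-20, -4, 15).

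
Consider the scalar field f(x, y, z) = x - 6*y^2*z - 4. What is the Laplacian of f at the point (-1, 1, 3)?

-36

∂²f/∂x² = 0
∂²f/∂y² = -12*z
∂²f/∂z² = 0
∇²f = -12*z
At (-1, 1, 3): -36.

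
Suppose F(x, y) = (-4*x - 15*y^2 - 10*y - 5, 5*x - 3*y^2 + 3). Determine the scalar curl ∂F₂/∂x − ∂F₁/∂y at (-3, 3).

105

∂F₂/∂x = 5
∂F₁/∂y = -30*y - 10
Scalar curl = 30*y + 15
At (-3, 3): 105.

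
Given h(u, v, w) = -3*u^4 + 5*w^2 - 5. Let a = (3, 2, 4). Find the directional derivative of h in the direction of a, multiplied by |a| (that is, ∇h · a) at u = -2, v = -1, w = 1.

∂h/∂u = -12*u^3
∂h/∂v = 0
∂h/∂w = 10*w
∇h at (-2, -1, 1) = (96, 0, 10)
∇h · a = (96)(3) + (0)(2) + (10)(4) = 328

328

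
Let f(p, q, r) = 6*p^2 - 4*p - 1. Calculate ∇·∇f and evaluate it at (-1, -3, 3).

12

∂²f/∂p² = 12
∂²f/∂q² = 0
∂²f/∂r² = 0
∇²f = 12
At (-1, -3, 3): 12.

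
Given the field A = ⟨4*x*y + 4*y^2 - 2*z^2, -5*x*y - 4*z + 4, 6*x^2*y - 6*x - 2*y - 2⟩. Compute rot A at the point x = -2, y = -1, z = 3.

(∇×A)₁ = ∂A₃/∂y − ∂A₂/∂z = 6*x^2 + 2
(∇×A)₂ = ∂A₁/∂z − ∂A₃/∂x = -12*x*y - 4*z + 6
(∇×A)₃ = ∂A₂/∂x − ∂A₁/∂y = -4*x - 13*y
∇×A = (6*x^2 + 2, -12*x*y - 4*z + 6, -4*x - 13*y)
At (-2, -1, 3): (26, -30, 21).

(26, -30, 21)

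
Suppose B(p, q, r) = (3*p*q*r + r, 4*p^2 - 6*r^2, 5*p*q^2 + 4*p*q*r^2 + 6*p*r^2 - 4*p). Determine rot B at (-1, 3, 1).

(∇×B)₁ = ∂B₃/∂q − ∂B₂/∂r = 10*p*q + 4*p*r^2 + 12*r
(∇×B)₂ = ∂B₁/∂r − ∂B₃/∂p = 3*p*q - 5*q^2 - 4*q*r^2 - 6*r^2 + 5
(∇×B)₃ = ∂B₂/∂p − ∂B₁/∂q = -3*p*r + 8*p
∇×B = (10*p*q + 4*p*r^2 + 12*r, 3*p*q - 5*q^2 - 4*q*r^2 - 6*r^2 + 5, -3*p*r + 8*p)
At (-1, 3, 1): (-22, -67, -5).

(-22, -67, -5)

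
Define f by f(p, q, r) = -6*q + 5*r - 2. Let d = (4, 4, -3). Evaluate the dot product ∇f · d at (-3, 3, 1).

∂f/∂p = 0
∂f/∂q = -6
∂f/∂r = 5
∇f at (-3, 3, 1) = (0, -6, 5)
∇f · d = (0)(4) + (-6)(4) + (5)(-3) = -39

-39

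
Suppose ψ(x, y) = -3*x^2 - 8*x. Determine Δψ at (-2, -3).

-6

∂²ψ/∂x² = -6
∂²ψ/∂y² = 0
∇²ψ = -6
At (-2, -3): -6.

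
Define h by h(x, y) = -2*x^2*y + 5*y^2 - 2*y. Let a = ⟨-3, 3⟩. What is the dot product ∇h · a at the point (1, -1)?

-54

∂h/∂x = -4*x*y
∂h/∂y = -2*x^2 + 10*y - 2
∇h at (1, -1) = (4, -14)
∇h · a = (4)(-3) + (-14)(3) = -54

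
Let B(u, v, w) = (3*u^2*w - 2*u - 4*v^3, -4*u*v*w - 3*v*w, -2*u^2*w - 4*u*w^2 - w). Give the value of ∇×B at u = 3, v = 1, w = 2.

(∇×B)₁ = ∂B₃/∂v − ∂B₂/∂w = 4*u*v + 3*v
(∇×B)₂ = ∂B₁/∂w − ∂B₃/∂u = 3*u^2 + 4*u*w + 4*w^2
(∇×B)₃ = ∂B₂/∂u − ∂B₁/∂v = 12*v^2 - 4*v*w
∇×B = (4*u*v + 3*v, 3*u^2 + 4*u*w + 4*w^2, 12*v^2 - 4*v*w)
At (3, 1, 2): (15, 67, 4).

(15, 67, 4)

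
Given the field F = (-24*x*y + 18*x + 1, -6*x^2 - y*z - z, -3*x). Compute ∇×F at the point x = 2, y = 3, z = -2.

(4, 3, 24)

(∇×F)₁ = ∂F₃/∂y − ∂F₂/∂z = y + 1
(∇×F)₂ = ∂F₁/∂z − ∂F₃/∂x = 3
(∇×F)₃ = ∂F₂/∂x − ∂F₁/∂y = 12*x
∇×F = (y + 1, 3, 12*x)
At (2, 3, -2): (4, 3, 24).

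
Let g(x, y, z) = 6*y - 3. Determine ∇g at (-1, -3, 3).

∂g/∂x = 0
∂g/∂y = 6
∂g/∂z = 0
∇g = (0, 6, 0)
At (-1, -3, 3): (0, 6, 0).

(0, 6, 0)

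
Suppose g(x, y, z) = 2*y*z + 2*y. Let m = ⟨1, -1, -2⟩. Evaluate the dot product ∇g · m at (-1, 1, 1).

∂g/∂x = 0
∂g/∂y = 2*z + 2
∂g/∂z = 2*y
∇g at (-1, 1, 1) = (0, 4, 2)
∇g · m = (0)(1) + (4)(-1) + (2)(-2) = -8

-8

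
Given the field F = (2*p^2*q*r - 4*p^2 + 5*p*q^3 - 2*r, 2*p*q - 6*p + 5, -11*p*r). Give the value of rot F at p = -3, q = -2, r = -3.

(0, -71, 224)

(∇×F)₁ = ∂F₃/∂q − ∂F₂/∂r = 0
(∇×F)₂ = ∂F₁/∂r − ∂F₃/∂p = 2*p^2*q + 11*r - 2
(∇×F)₃ = ∂F₂/∂p − ∂F₁/∂q = -2*p^2*r - 15*p*q^2 + 2*q - 6
∇×F = (0, 2*p^2*q + 11*r - 2, -2*p^2*r - 15*p*q^2 + 2*q - 6)
At (-3, -2, -3): (0, -71, 224).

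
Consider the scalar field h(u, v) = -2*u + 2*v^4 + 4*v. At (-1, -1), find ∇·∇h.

24

∂²h/∂u² = 0
∂²h/∂v² = 24*v^2
∇²h = 24*v^2
At (-1, -1): 24.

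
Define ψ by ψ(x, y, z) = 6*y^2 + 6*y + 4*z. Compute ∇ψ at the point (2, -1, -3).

∂ψ/∂x = 0
∂ψ/∂y = 12*y + 6
∂ψ/∂z = 4
∇ψ = (0, 12*y + 6, 4)
At (2, -1, -3): (0, -6, 4).

(0, -6, 4)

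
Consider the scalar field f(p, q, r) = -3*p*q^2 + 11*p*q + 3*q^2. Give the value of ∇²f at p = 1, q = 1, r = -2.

∂²f/∂p² = 0
∂²f/∂q² = 6*(-p + 1)
∂²f/∂r² = 0
∇²f = -6*p + 6
At (1, 1, -2): 0.

0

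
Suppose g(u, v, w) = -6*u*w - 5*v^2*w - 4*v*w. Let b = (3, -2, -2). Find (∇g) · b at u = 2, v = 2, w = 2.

∂g/∂u = -6*w
∂g/∂v = -10*v*w - 4*w
∂g/∂w = -6*u - 5*v^2 - 4*v
∇g at (2, 2, 2) = (-12, -48, -40)
∇g · b = (-12)(3) + (-48)(-2) + (-40)(-2) = 140

140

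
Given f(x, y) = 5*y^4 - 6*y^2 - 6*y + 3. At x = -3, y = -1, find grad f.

(0, -14)

∂f/∂x = 0
∂f/∂y = 20*y^3 - 12*y - 6
∇f = (0, 20*y^3 - 12*y - 6)
At (-3, -1): (0, -14).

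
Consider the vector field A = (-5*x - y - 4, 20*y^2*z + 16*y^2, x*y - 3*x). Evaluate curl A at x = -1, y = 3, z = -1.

(-181, 0, 1)

(∇×A)₁ = ∂A₃/∂y − ∂A₂/∂z = x - 20*y^2
(∇×A)₂ = ∂A₁/∂z − ∂A₃/∂x = -y + 3
(∇×A)₃ = ∂A₂/∂x − ∂A₁/∂y = 1
∇×A = (x - 20*y^2, -y + 3, 1)
At (-1, 3, -1): (-181, 0, 1).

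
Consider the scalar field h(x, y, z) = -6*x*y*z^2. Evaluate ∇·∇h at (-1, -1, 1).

∂²h/∂x² = 0
∂²h/∂y² = 0
∂²h/∂z² = -12*x*y
∇²h = -12*x*y
At (-1, -1, 1): -12.

-12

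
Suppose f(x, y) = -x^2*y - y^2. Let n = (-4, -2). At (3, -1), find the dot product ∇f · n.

-10

∂f/∂x = -2*x*y
∂f/∂y = -x^2 - 2*y
∇f at (3, -1) = (6, -7)
∇f · n = (6)(-4) + (-7)(-2) = -10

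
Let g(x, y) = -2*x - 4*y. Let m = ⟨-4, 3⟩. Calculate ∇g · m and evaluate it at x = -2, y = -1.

-4

∂g/∂x = -2
∂g/∂y = -4
∇g at (-2, -1) = (-2, -4)
∇g · m = (-2)(-4) + (-4)(3) = -4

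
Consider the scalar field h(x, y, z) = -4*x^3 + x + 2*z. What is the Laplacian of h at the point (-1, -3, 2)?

24

∂²h/∂x² = -24*x
∂²h/∂y² = 0
∂²h/∂z² = 0
∇²h = -24*x
At (-1, -3, 2): 24.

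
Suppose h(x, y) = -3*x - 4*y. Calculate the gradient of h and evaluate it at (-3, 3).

(-3, -4)

∂h/∂x = -3
∂h/∂y = -4
∇h = (-3, -4)
At (-3, 3): (-3, -4).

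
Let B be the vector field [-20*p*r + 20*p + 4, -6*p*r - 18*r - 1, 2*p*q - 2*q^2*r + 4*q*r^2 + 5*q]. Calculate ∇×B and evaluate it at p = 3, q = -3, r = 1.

(∇×B)₁ = ∂B₃/∂q − ∂B₂/∂r = 8*p - 4*q*r + 4*r^2 + 23
(∇×B)₂ = ∂B₁/∂r − ∂B₃/∂p = -20*p - 2*q
(∇×B)₃ = ∂B₂/∂p − ∂B₁/∂q = -6*r
∇×B = (8*p - 4*q*r + 4*r^2 + 23, -20*p - 2*q, -6*r)
At (3, -3, 1): (63, -54, -6).

(63, -54, -6)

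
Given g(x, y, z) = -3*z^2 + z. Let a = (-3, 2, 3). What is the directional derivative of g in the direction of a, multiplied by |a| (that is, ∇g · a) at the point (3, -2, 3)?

∂g/∂x = 0
∂g/∂y = 0
∂g/∂z = -6*z + 1
∇g at (3, -2, 3) = (0, 0, -17)
∇g · a = (0)(-3) + (0)(2) + (-17)(3) = -51

-51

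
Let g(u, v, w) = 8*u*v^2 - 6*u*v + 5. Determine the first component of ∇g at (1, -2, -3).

(∇g)_1 = ∂g/∂u = 8*v^2 - 6*v
At (1, -2, -3): 44.

44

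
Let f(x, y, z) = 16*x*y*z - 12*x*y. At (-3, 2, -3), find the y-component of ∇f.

(∇f)_2 = ∂f/∂y = 16*x*z - 12*x
At (-3, 2, -3): 180.

180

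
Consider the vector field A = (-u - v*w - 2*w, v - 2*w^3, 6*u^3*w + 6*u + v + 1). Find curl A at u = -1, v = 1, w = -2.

(25, 27, -2)

(∇×A)₁ = ∂A₃/∂v − ∂A₂/∂w = 6*w^2 + 1
(∇×A)₂ = ∂A₁/∂w − ∂A₃/∂u = -18*u^2*w - v - 8
(∇×A)₃ = ∂A₂/∂u − ∂A₁/∂v = w
∇×A = (6*w^2 + 1, -18*u^2*w - v - 8, w)
At (-1, 1, -2): (25, 27, -2).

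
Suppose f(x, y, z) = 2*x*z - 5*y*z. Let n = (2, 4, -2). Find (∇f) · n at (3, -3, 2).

∂f/∂x = 2*z
∂f/∂y = -5*z
∂f/∂z = 2*x - 5*y
∇f at (3, -3, 2) = (4, -10, 21)
∇f · n = (4)(2) + (-10)(4) + (21)(-2) = -74

-74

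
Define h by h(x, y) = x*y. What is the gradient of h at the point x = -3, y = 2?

(2, -3)

∂h/∂x = y
∂h/∂y = x
∇h = (y, x)
At (-3, 2): (2, -3).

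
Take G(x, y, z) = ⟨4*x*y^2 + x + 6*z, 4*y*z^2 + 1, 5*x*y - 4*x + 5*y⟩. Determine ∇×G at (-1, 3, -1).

(∇×G)₁ = ∂G₃/∂y − ∂G₂/∂z = 5*x - 8*y*z + 5
(∇×G)₂ = ∂G₁/∂z − ∂G₃/∂x = -5*y + 10
(∇×G)₃ = ∂G₂/∂x − ∂G₁/∂y = -8*x*y
∇×G = (5*x - 8*y*z + 5, -5*y + 10, -8*x*y)
At (-1, 3, -1): (24, -5, 24).

(24, -5, 24)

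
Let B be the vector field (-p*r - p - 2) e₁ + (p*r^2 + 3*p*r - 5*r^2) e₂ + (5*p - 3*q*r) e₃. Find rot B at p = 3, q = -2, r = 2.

(∇×B)₁ = ∂B₃/∂q − ∂B₂/∂r = -2*p*r - 3*p + 7*r
(∇×B)₂ = ∂B₁/∂r − ∂B₃/∂p = -p - 5
(∇×B)₃ = ∂B₂/∂p − ∂B₁/∂q = r^2 + 3*r
∇×B = (-2*p*r - 3*p + 7*r, -p - 5, r^2 + 3*r)
At (3, -2, 2): (-7, -8, 10).

(-7, -8, 10)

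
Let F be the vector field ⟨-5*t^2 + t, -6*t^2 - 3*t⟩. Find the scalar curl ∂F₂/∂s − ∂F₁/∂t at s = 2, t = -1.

-11

∂F₂/∂s = 0
∂F₁/∂t = -10*t + 1
Scalar curl = 10*t - 1
At (2, -1): -11.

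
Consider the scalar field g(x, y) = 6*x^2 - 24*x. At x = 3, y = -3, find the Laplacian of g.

12

∂²g/∂x² = 12
∂²g/∂y² = 0
∇²g = 12
At (3, -3): 12.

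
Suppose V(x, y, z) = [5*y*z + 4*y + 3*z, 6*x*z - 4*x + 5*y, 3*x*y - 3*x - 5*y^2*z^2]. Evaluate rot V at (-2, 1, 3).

(-84, 8, -5)

(∇×V)₁ = ∂V₃/∂y − ∂V₂/∂z = -3*x - 10*y*z^2
(∇×V)₂ = ∂V₁/∂z − ∂V₃/∂x = 2*y + 6
(∇×V)₃ = ∂V₂/∂x − ∂V₁/∂y = z - 8
∇×V = (-3*x - 10*y*z^2, 2*y + 6, z - 8)
At (-2, 1, 3): (-84, 8, -5).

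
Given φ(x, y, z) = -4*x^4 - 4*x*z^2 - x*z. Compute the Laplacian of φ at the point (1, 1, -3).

∂²φ/∂x² = -48*x^2
∂²φ/∂y² = 0
∂²φ/∂z² = -8*x
∇²φ = -48*x^2 - 8*x
At (1, 1, -3): -56.

-56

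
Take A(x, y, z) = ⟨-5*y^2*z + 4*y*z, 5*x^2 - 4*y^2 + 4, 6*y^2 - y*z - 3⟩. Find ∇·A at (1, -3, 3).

27

∂A₁/∂x = 0
∂A₂/∂y = -8*y
∂A₃/∂z = -y
∇·A = -9*y
At (1, -3, 3): 27.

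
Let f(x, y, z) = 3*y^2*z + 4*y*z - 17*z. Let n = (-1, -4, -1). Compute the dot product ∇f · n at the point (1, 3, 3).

∂f/∂x = 0
∂f/∂y = 6*y*z + 4*z
∂f/∂z = 3*y^2 + 4*y - 17
∇f at (1, 3, 3) = (0, 66, 22)
∇f · n = (0)(-1) + (66)(-4) + (22)(-1) = -286

-286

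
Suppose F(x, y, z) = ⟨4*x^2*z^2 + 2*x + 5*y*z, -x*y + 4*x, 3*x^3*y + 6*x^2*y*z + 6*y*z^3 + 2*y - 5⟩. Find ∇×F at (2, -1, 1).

(∇×F)₁ = ∂F₃/∂y − ∂F₂/∂z = 3*x^3 + 6*x^2*z + 6*z^3 + 2
(∇×F)₂ = ∂F₁/∂z − ∂F₃/∂x = -9*x^2*y + 8*x^2*z - 12*x*y*z + 5*y
(∇×F)₃ = ∂F₂/∂x − ∂F₁/∂y = -y - 5*z + 4
∇×F = (3*x^3 + 6*x^2*z + 6*z^3 + 2, -9*x^2*y + 8*x^2*z - 12*x*y*z + 5*y, -y - 5*z + 4)
At (2, -1, 1): (56, 87, 0).

(56, 87, 0)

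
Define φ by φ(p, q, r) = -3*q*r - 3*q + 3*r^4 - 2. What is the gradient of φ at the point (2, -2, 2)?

(0, -9, 102)

∂φ/∂p = 0
∂φ/∂q = -3*r - 3
∂φ/∂r = -3*q + 12*r^3
∇φ = (0, -3*r - 3, -3*q + 12*r^3)
At (2, -2, 2): (0, -9, 102).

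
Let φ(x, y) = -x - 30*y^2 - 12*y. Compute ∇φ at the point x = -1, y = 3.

(-1, -192)

∂φ/∂x = -1
∂φ/∂y = -60*y - 12
∇φ = (-1, -60*y - 12)
At (-1, 3): (-1, -192).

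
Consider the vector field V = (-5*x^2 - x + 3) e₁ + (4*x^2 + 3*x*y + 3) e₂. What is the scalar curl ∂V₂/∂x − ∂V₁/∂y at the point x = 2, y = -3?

7

∂V₂/∂x = 8*x + 3*y
∂V₁/∂y = 0
Scalar curl = 8*x + 3*y
At (2, -3): 7.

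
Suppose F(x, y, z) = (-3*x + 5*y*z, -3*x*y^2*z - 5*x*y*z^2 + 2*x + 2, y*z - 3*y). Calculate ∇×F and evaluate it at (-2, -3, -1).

(∇×F)₁ = ∂F₃/∂y − ∂F₂/∂z = 3*x*y^2 + 10*x*y*z + z - 3
(∇×F)₂ = ∂F₁/∂z − ∂F₃/∂x = 5*y
(∇×F)₃ = ∂F₂/∂x − ∂F₁/∂y = -3*y^2*z - 5*y*z^2 - 5*z + 2
∇×F = (3*x*y^2 + 10*x*y*z + z - 3, 5*y, -3*y^2*z - 5*y*z^2 - 5*z + 2)
At (-2, -3, -1): (-118, -15, 49).

(-118, -15, 49)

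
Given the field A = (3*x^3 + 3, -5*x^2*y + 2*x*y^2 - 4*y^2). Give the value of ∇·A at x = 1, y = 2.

-4

∂A₁/∂x = 9*x^2
∂A₂/∂y = -5*x^2 + 4*x*y - 8*y
∇·A = 4*x^2 + 4*x*y - 8*y
At (1, 2): -4.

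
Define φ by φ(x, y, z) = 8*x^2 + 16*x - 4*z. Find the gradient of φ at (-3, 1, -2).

(-32, 0, -4)

∂φ/∂x = 16*x + 16
∂φ/∂y = 0
∂φ/∂z = -4
∇φ = (16*x + 16, 0, -4)
At (-3, 1, -2): (-32, 0, -4).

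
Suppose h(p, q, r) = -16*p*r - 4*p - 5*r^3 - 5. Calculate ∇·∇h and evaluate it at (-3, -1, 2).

∂²h/∂p² = 0
∂²h/∂q² = 0
∂²h/∂r² = -30*r
∇²h = -30*r
At (-3, -1, 2): -60.

-60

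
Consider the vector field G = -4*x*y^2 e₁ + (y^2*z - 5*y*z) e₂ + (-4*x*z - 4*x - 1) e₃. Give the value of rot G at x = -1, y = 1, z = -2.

(∇×G)₁ = ∂G₃/∂y − ∂G₂/∂z = -y^2 + 5*y
(∇×G)₂ = ∂G₁/∂z − ∂G₃/∂x = 4*z + 4
(∇×G)₃ = ∂G₂/∂x − ∂G₁/∂y = 8*x*y
∇×G = (-y^2 + 5*y, 4*z + 4, 8*x*y)
At (-1, 1, -2): (4, -4, -8).

(4, -4, -8)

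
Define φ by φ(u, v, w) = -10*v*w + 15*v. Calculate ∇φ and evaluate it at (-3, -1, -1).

(0, 25, 10)

∂φ/∂u = 0
∂φ/∂v = -10*w + 15
∂φ/∂w = -10*v
∇φ = (0, -10*w + 15, -10*v)
At (-3, -1, -1): (0, 25, 10).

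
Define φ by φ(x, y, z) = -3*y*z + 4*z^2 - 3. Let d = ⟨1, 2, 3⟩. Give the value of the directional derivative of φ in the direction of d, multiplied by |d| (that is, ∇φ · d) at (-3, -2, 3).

72

∂φ/∂x = 0
∂φ/∂y = -3*z
∂φ/∂z = -3*y + 8*z
∇φ at (-3, -2, 3) = (0, -9, 30)
∇φ · d = (0)(1) + (-9)(2) + (30)(3) = 72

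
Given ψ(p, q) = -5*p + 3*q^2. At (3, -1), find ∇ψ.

∂ψ/∂p = -5
∂ψ/∂q = 6*q
∇ψ = (-5, 6*q)
At (3, -1): (-5, -6).

(-5, -6)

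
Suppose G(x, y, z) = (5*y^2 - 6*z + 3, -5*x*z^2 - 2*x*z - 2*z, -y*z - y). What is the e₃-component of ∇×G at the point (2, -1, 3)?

(∇×G)_3 = ∂G₂/∂x − ∂G₁/∂y
= -5*z^2 - 2*z − (10*y)
= -10*y - 5*z^2 - 2*z
At (2, -1, 3): -41.

-41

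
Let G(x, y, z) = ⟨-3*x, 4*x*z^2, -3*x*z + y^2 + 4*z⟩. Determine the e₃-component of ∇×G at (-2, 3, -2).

(∇×G)_3 = ∂G₂/∂x − ∂G₁/∂y
= 4*z^2 − (0)
= 4*z^2
At (-2, 3, -2): 16.

16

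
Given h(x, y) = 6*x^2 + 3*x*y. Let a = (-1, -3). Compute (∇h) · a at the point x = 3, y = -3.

-54

∂h/∂x = 12*x + 3*y
∂h/∂y = 3*x
∇h at (3, -3) = (27, 9)
∇h · a = (27)(-1) + (9)(-3) = -54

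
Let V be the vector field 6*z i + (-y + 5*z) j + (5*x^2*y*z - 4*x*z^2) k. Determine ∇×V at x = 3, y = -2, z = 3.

(∇×V)₁ = ∂V₃/∂y − ∂V₂/∂z = 5*x^2*z - 5
(∇×V)₂ = ∂V₁/∂z − ∂V₃/∂x = -10*x*y*z + 4*z^2 + 6
(∇×V)₃ = ∂V₂/∂x − ∂V₁/∂y = 0
∇×V = (5*x^2*z - 5, -10*x*y*z + 4*z^2 + 6, 0)
At (3, -2, 3): (130, 222, 0).

(130, 222, 0)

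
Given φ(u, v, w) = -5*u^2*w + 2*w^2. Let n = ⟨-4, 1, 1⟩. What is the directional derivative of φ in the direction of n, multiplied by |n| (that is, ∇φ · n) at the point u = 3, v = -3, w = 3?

327

∂φ/∂u = -10*u*w
∂φ/∂v = 0
∂φ/∂w = -5*u^2 + 4*w
∇φ at (3, -3, 3) = (-90, 0, -33)
∇φ · n = (-90)(-4) + (0)(1) + (-33)(1) = 327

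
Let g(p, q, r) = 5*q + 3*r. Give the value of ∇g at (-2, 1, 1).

(0, 5, 3)

∂g/∂p = 0
∂g/∂q = 5
∂g/∂r = 3
∇g = (0, 5, 3)
At (-2, 1, 1): (0, 5, 3).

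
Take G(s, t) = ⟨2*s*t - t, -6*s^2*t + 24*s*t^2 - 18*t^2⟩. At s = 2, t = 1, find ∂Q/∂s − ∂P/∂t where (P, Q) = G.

-3

∂G₂/∂s = -12*s*t + 24*t^2
∂G₁/∂t = 2*s - 1
Scalar curl = -12*s*t - 2*s + 24*t^2 + 1
At (2, 1): -3.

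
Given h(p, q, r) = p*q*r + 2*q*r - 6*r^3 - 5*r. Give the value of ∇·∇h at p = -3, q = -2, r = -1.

∂²h/∂p² = 0
∂²h/∂q² = 0
∂²h/∂r² = -36*r
∇²h = -36*r
At (-3, -2, -1): 36.

36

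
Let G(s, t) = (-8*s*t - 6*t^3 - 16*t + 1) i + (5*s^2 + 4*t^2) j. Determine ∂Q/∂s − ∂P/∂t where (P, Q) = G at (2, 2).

∂G₂/∂s = 10*s
∂G₁/∂t = -8*s - 18*t^2 - 16
Scalar curl = 18*s + 18*t^2 + 16
At (2, 2): 124.

124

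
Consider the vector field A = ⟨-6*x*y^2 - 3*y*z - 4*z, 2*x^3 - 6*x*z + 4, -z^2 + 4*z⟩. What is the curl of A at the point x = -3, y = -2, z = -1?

(∇×A)₁ = ∂A₃/∂y − ∂A₂/∂z = 6*x
(∇×A)₂ = ∂A₁/∂z − ∂A₃/∂x = -3*y - 4
(∇×A)₃ = ∂A₂/∂x − ∂A₁/∂y = 6*x^2 + 12*x*y - 3*z
∇×A = (6*x, -3*y - 4, 6*x^2 + 12*x*y - 3*z)
At (-3, -2, -1): (-18, 2, 129).

(-18, 2, 129)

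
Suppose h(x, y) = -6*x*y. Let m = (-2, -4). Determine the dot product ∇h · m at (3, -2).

48

∂h/∂x = -6*y
∂h/∂y = -6*x
∇h at (3, -2) = (12, -18)
∇h · m = (12)(-2) + (-18)(-4) = 48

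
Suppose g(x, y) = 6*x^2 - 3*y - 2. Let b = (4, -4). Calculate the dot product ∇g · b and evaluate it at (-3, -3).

-132

∂g/∂x = 12*x
∂g/∂y = -3
∇g at (-3, -3) = (-36, -3)
∇g · b = (-36)(4) + (-3)(-4) = -132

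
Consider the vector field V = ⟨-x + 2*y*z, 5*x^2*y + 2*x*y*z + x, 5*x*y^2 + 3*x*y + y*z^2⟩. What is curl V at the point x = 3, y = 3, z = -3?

(∇×V)₁ = ∂V₃/∂y − ∂V₂/∂z = 8*x*y + 3*x + z^2
(∇×V)₂ = ∂V₁/∂z − ∂V₃/∂x = -5*y^2 - y
(∇×V)₃ = ∂V₂/∂x − ∂V₁/∂y = 10*x*y + 2*y*z - 2*z + 1
∇×V = (8*x*y + 3*x + z^2, -5*y^2 - y, 10*x*y + 2*y*z - 2*z + 1)
At (3, 3, -3): (90, -48, 79).

(90, -48, 79)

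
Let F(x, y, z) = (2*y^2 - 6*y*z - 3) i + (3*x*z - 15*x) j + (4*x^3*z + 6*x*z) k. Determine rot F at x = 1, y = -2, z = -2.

(∇×F)₁ = ∂F₃/∂y − ∂F₂/∂z = -3*x
(∇×F)₂ = ∂F₁/∂z − ∂F₃/∂x = -12*x^2*z - 6*y - 6*z
(∇×F)₃ = ∂F₂/∂x − ∂F₁/∂y = -4*y + 9*z - 15
∇×F = (-3*x, -12*x^2*z - 6*y - 6*z, -4*y + 9*z - 15)
At (1, -2, -2): (-3, 48, -25).

(-3, 48, -25)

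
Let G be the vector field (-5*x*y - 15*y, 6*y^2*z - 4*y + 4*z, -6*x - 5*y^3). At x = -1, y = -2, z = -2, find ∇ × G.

(∇×G)₁ = ∂G₃/∂y − ∂G₂/∂z = -21*y^2 - 4
(∇×G)₂ = ∂G₁/∂z − ∂G₃/∂x = 6
(∇×G)₃ = ∂G₂/∂x − ∂G₁/∂y = 5*x + 15
∇×G = (-21*y^2 - 4, 6, 5*x + 15)
At (-1, -2, -2): (-88, 6, 10).

(-88, 6, 10)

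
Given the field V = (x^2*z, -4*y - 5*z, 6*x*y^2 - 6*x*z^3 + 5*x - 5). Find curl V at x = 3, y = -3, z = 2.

(-103, -2, 0)

(∇×V)₁ = ∂V₃/∂y − ∂V₂/∂z = 12*x*y + 5
(∇×V)₂ = ∂V₁/∂z − ∂V₃/∂x = x^2 - 6*y^2 + 6*z^3 - 5
(∇×V)₃ = ∂V₂/∂x − ∂V₁/∂y = 0
∇×V = (12*x*y + 5, x^2 - 6*y^2 + 6*z^3 - 5, 0)
At (3, -3, 2): (-103, -2, 0).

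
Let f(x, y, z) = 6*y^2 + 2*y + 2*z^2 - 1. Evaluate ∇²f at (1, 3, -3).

∂²f/∂x² = 0
∂²f/∂y² = 12
∂²f/∂z² = 4
∇²f = 16
At (1, 3, -3): 16.

16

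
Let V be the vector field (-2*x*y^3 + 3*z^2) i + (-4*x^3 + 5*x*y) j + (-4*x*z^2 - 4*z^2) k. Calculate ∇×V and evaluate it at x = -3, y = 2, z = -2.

(0, 4, -170)

(∇×V)₁ = ∂V₃/∂y − ∂V₂/∂z = 0
(∇×V)₂ = ∂V₁/∂z − ∂V₃/∂x = 4*z^2 + 6*z
(∇×V)₃ = ∂V₂/∂x − ∂V₁/∂y = -12*x^2 + 6*x*y^2 + 5*y
∇×V = (0, 4*z^2 + 6*z, -12*x^2 + 6*x*y^2 + 5*y)
At (-3, 2, -2): (0, 4, -170).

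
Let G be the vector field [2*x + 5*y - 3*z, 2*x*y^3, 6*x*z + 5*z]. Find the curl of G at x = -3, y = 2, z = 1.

(0, -9, 11)

(∇×G)₁ = ∂G₃/∂y − ∂G₂/∂z = 0
(∇×G)₂ = ∂G₁/∂z − ∂G₃/∂x = -6*z - 3
(∇×G)₃ = ∂G₂/∂x − ∂G₁/∂y = 2*y^3 - 5
∇×G = (0, -6*z - 3, 2*y^3 - 5)
At (-3, 2, 1): (0, -9, 11).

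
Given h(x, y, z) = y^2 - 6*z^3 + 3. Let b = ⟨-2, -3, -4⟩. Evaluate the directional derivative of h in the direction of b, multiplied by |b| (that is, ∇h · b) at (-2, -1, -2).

∂h/∂x = 0
∂h/∂y = 2*y
∂h/∂z = -18*z^2
∇h at (-2, -1, -2) = (0, -2, -72)
∇h · b = (0)(-2) + (-2)(-3) + (-72)(-4) = 294

294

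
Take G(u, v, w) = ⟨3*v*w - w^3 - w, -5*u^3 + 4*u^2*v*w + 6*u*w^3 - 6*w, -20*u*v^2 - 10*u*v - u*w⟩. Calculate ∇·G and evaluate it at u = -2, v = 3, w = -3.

-46

∂G₁/∂u = 0
∂G₂/∂v = 4*u^2*w
∂G₃/∂w = -u
∇·G = 4*u^2*w - u
At (-2, 3, -3): -46.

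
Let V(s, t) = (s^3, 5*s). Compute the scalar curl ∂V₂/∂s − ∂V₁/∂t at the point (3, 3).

∂V₂/∂s = 5
∂V₁/∂t = 0
Scalar curl = 5
At (3, 3): 5.

5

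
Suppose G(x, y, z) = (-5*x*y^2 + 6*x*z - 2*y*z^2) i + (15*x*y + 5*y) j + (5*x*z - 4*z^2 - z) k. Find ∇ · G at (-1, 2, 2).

-40

∂G₁/∂x = -5*y^2 + 6*z
∂G₂/∂y = 15*x + 5
∂G₃/∂z = 5*x - 8*z - 1
∇·G = 20*x - 5*y^2 - 2*z + 4
At (-1, 2, 2): -40.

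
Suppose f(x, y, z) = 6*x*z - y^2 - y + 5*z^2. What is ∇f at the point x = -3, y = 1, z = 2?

∂f/∂x = 6*z
∂f/∂y = -2*y - 1
∂f/∂z = 6*x + 10*z
∇f = (6*z, -2*y - 1, 6*x + 10*z)
At (-3, 1, 2): (12, -3, 2).

(12, -3, 2)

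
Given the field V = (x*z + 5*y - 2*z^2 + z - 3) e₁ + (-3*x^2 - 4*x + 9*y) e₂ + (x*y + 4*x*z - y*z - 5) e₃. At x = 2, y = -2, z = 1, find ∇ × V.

(1, -3, -21)

(∇×V)₁ = ∂V₃/∂y − ∂V₂/∂z = x - z
(∇×V)₂ = ∂V₁/∂z − ∂V₃/∂x = x - y - 8*z + 1
(∇×V)₃ = ∂V₂/∂x − ∂V₁/∂y = -6*x - 9
∇×V = (x - z, x - y - 8*z + 1, -6*x - 9)
At (2, -2, 1): (1, -3, -21).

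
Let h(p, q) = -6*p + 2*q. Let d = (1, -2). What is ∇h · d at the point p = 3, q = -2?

∂h/∂p = -6
∂h/∂q = 2
∇h at (3, -2) = (-6, 2)
∇h · d = (-6)(1) + (2)(-2) = -10

-10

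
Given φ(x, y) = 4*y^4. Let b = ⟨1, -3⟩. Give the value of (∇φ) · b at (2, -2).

∂φ/∂x = 0
∂φ/∂y = 16*y^3
∇φ at (2, -2) = (0, -128)
∇φ · b = (0)(1) + (-128)(-3) = 384

384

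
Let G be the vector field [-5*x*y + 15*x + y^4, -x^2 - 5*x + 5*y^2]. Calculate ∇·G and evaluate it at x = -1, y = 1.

∂G₁/∂x = -5*y + 15
∂G₂/∂y = 10*y
∇·G = 5*y + 15
At (-1, 1): 20.

20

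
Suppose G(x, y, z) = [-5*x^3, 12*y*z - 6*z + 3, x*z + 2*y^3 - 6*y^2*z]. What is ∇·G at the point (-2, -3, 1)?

∂G₁/∂x = -15*x^2
∂G₂/∂y = 12*z
∂G₃/∂z = x - 6*y^2
∇·G = -15*x^2 + x - 6*y^2 + 12*z
At (-2, -3, 1): -104.

-104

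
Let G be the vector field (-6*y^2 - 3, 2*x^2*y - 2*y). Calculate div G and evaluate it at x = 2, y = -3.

∂G₁/∂x = 0
∂G₂/∂y = 2*x^2 - 2
∇·G = 2*x^2 - 2
At (2, -3): 6.

6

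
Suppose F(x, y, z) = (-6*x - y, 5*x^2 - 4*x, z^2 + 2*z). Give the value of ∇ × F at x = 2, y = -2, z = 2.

(∇×F)₁ = ∂F₃/∂y − ∂F₂/∂z = 0
(∇×F)₂ = ∂F₁/∂z − ∂F₃/∂x = 0
(∇×F)₃ = ∂F₂/∂x − ∂F₁/∂y = 10*x - 3
∇×F = (0, 0, 10*x - 3)
At (2, -2, 2): (0, 0, 17).

(0, 0, 17)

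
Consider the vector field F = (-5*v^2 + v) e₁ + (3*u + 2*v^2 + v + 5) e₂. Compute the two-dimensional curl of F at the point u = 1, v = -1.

-8

∂F₂/∂u = 3
∂F₁/∂v = -10*v + 1
Scalar curl = 10*v + 2
At (1, -1): -8.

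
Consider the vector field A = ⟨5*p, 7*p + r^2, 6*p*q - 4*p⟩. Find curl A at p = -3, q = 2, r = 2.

(∇×A)₁ = ∂A₃/∂q − ∂A₂/∂r = 6*p - 2*r
(∇×A)₂ = ∂A₁/∂r − ∂A₃/∂p = -6*q + 4
(∇×A)₃ = ∂A₂/∂p − ∂A₁/∂q = 7
∇×A = (6*p - 2*r, -6*q + 4, 7)
At (-3, 2, 2): (-22, -8, 7).

(-22, -8, 7)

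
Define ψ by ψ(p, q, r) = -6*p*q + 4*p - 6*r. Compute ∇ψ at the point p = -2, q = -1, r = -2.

(10, 12, -6)

∂ψ/∂p = -6*q + 4
∂ψ/∂q = -6*p
∂ψ/∂r = -6
∇ψ = (-6*q + 4, -6*p, -6)
At (-2, -1, -2): (10, 12, -6).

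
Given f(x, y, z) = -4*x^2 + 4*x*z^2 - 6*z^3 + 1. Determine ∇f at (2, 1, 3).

(20, 0, -114)

∂f/∂x = -8*x + 4*z^2
∂f/∂y = 0
∂f/∂z = 8*x*z - 18*z^2
∇f = (-8*x + 4*z^2, 0, 8*x*z - 18*z^2)
At (2, 1, 3): (20, 0, -114).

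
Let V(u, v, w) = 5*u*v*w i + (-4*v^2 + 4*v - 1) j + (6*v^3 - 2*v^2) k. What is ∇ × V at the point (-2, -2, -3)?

(∇×V)₁ = ∂V₃/∂v − ∂V₂/∂w = 18*v^2 - 4*v
(∇×V)₂ = ∂V₁/∂w − ∂V₃/∂u = 5*u*v
(∇×V)₃ = ∂V₂/∂u − ∂V₁/∂v = -5*u*w
∇×V = (18*v^2 - 4*v, 5*u*v, -5*u*w)
At (-2, -2, -3): (80, 20, -30).

(80, 20, -30)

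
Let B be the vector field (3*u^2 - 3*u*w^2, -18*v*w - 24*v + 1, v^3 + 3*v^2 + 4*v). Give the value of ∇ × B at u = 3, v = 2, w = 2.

(64, -36, 0)

(∇×B)₁ = ∂B₃/∂v − ∂B₂/∂w = 3*v^2 + 24*v + 4
(∇×B)₂ = ∂B₁/∂w − ∂B₃/∂u = -6*u*w
(∇×B)₃ = ∂B₂/∂u − ∂B₁/∂v = 0
∇×B = (3*v^2 + 24*v + 4, -6*u*w, 0)
At (3, 2, 2): (64, -36, 0).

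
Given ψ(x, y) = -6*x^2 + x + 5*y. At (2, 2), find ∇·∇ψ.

-12

∂²ψ/∂x² = -12
∂²ψ/∂y² = 0
∇²ψ = -12
At (2, 2): -12.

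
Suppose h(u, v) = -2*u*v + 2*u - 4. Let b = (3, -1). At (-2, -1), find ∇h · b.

∂h/∂u = -2*v + 2
∂h/∂v = -2*u
∇h at (-2, -1) = (4, 4)
∇h · b = (4)(3) + (4)(-1) = 8

8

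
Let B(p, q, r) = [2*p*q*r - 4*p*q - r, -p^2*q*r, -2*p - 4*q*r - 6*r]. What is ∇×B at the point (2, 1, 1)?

(∇×B)₁ = ∂B₃/∂q − ∂B₂/∂r = p^2*q - 4*r
(∇×B)₂ = ∂B₁/∂r − ∂B₃/∂p = 2*p*q + 1
(∇×B)₃ = ∂B₂/∂p − ∂B₁/∂q = -2*p*q*r - 2*p*r + 4*p
∇×B = (p^2*q - 4*r, 2*p*q + 1, -2*p*q*r - 2*p*r + 4*p)
At (2, 1, 1): (0, 5, 0).

(0, 5, 0)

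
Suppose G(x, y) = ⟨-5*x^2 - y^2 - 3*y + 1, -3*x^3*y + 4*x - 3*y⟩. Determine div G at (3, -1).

∂G₁/∂x = -10*x
∂G₂/∂y = -3*x^3 - 3
∇·G = -3*x^3 - 10*x - 3
At (3, -1): -114.

-114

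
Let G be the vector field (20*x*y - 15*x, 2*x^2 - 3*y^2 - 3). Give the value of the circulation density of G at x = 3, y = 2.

∂G₂/∂x = 4*x
∂G₁/∂y = 20*x
Scalar curl = -16*x
At (3, 2): -48.

-48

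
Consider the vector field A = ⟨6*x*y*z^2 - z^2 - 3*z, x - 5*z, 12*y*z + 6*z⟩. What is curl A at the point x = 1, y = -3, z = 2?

(∇×A)₁ = ∂A₃/∂y − ∂A₂/∂z = 12*z + 5
(∇×A)₂ = ∂A₁/∂z − ∂A₃/∂x = 12*x*y*z - 2*z - 3
(∇×A)₃ = ∂A₂/∂x − ∂A₁/∂y = -6*x*z^2 + 1
∇×A = (12*z + 5, 12*x*y*z - 2*z - 3, -6*x*z^2 + 1)
At (1, -3, 2): (29, -79, -23).

(29, -79, -23)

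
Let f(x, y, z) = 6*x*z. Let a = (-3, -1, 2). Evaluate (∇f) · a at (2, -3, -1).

42

∂f/∂x = 6*z
∂f/∂y = 0
∂f/∂z = 6*x
∇f at (2, -3, -1) = (-6, 0, 12)
∇f · a = (-6)(-3) + (0)(-1) + (12)(2) = 42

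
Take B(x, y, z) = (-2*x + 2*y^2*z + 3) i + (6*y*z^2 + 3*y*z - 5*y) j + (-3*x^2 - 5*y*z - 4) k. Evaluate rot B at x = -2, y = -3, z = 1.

(40, 6, 12)

(∇×B)₁ = ∂B₃/∂y − ∂B₂/∂z = -12*y*z - 3*y - 5*z
(∇×B)₂ = ∂B₁/∂z − ∂B₃/∂x = 6*x + 2*y^2
(∇×B)₃ = ∂B₂/∂x − ∂B₁/∂y = -4*y*z
∇×B = (-12*y*z - 3*y - 5*z, 6*x + 2*y^2, -4*y*z)
At (-2, -3, 1): (40, 6, 12).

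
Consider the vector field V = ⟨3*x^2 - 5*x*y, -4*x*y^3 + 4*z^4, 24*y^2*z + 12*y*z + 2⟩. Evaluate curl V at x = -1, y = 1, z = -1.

(∇×V)₁ = ∂V₃/∂y − ∂V₂/∂z = 48*y*z - 16*z^3 + 12*z
(∇×V)₂ = ∂V₁/∂z − ∂V₃/∂x = 0
(∇×V)₃ = ∂V₂/∂x − ∂V₁/∂y = 5*x - 4*y^3
∇×V = (48*y*z - 16*z^3 + 12*z, 0, 5*x - 4*y^3)
At (-1, 1, -1): (-44, 0, -9).

(-44, 0, -9)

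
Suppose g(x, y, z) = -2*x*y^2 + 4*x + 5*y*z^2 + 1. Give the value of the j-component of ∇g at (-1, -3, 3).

33

(∇g)_2 = ∂g/∂y = -4*x*y + 5*z^2
At (-1, -3, 3): 33.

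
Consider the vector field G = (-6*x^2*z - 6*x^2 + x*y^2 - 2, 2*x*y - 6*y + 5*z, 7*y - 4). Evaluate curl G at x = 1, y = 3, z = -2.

(∇×G)₁ = ∂G₃/∂y − ∂G₂/∂z = 2
(∇×G)₂ = ∂G₁/∂z − ∂G₃/∂x = -6*x^2
(∇×G)₃ = ∂G₂/∂x − ∂G₁/∂y = -2*x*y + 2*y
∇×G = (2, -6*x^2, -2*x*y + 2*y)
At (1, 3, -2): (2, -6, 0).

(2, -6, 0)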